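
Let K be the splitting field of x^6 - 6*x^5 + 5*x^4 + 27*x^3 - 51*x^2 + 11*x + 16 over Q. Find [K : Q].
The degree of the splitting field over Q equals the order of the Galois group, so first determine the group. The polynomial f is an irreducible sextic over Q, so G = Gal(f/Q) is one of the 16 transitive subgroups 6T1, ..., 6T16 of S_6. The discriminant of f is 30991489 = 5567^2, a perfect square, so G is contained in A_6. The transitive groups of degree 6 contained in A_6 are: A_4 (6T4, order 12), S_4 (6T7, order 24), (C_3 x C_3) : C_4 (6T10, order 36), PSL(2,5) (6T12, order 60), A_6 (6T15, order 360). By Dedekind's theorem, for a prime p not dividing disc(f) the degrees of the irreducible factors of f mod p form the cycle type of an element of G. Factoring f modulo the 21 such primes p <= 79 (skipping 19, which divides the discriminant), each new pattern first appears at: mod 2: f = (x)(x^5 + x^3 + x^2 + x + 1), pattern 5+1; mod 7: f = (x^3 + 2x^2 + 4x + 5)(x^3 + 6x^2 + 3x + 6), pattern 3+3; mod 61: f = (x + 1)(x + 23)(x^2 + 44x + 55)(x^2 + 48x + 60), pattern 2+2+1+1. No other pattern occurs in this range, so the set of observed cycle types is {5+1, 3+3, 2+2+1+1}. The candidates containing elements of all these cycle types are PSL(2,5) (6T12) of order 60, A_6 (6T15) of order 360; the others are excluded. The observed types are precisely the cycle types that occur in PSL(2,5) (6T12) (apart from the identity). Each of the other remaining candidates has further cycle types, and by the Chebotarev density theorem the matching factorization patterns would occur for a proportion of primes equal to their share of the group: A_6 (6T15) additionally contains elements of type 4+2, 3+1+1+1 (130 of its 360 elements, about 36% of primes). None of the 21 primes tested shows any such pattern (for each of these groups the chance of that is below 10^-4), which rules them out. Hence G = PSL(2,5) (6T12), of order 60. The Galois group PSL(2,5) (6T12) has order 60, so the splitting field has degree 60 over Q.

60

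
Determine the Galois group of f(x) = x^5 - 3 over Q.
The polynomial f is an irreducible quintic over Q, so G = Gal(f/Q) is a transitive subgroup of S_5: one of C_5 (5T1, order 5), D_5 (5T2, order 10), F_20 (5T3, order 20), A_5 (5T4, order 60) or S_5 (5T5, order 120). The discriminant of f is 253125, which is not a perfect square, so G is not contained in A_5. The transitive groups of degree 5 not contained in A_5 are: F_20 (5T3, order 20), S_5 (5T5, order 120). By Dedekind's theorem, for a prime p not dividing disc(f) the degrees of the irreducible factors of f mod p form the cycle type of an element of G. Factoring f modulo the 18 such primes p <= 71 (skipping 3, 5, which divide the discriminant), each new pattern first appears at: mod 2: f = (x + 1)(x^4 + x^3 + x^2 + x + 1), pattern 4+1; mod 11: f = (x^5 + 8), pattern 5; mod 19: f = (x + 9)(x^2 + 12x + 5)(x^2 + 17x + 5), pattern 2+2+1; mod 41: f = (x + 3)(x + 7)(x + 13)(x + 29)(x + 30), pattern 1+1+1+1+1. No other pattern occurs in this range, so the set of observed cycle types is {4+1, 5, 2+2+1, 1+1+1+1+1}. The candidates containing elements of all these cycle types are F_20 (5T3) of order 20, S_5 (5T5) of order 120; the others are excluded. The observed types are precisely the cycle types that occur in F_20 (5T3). Each of the other remaining candidates has further cycle types, and by the Chebotarev density theorem the matching factorization patterns would occur for a proportion of primes equal to their share of the group: S_5 (5T5) additionally contains elements of type 3+2, 3+1+1, 2+1+1+1 (50 of its 120 elements, about 42% of primes). None of the 18 primes tested shows any such pattern (for each of these groups the chance of that is below 10^-4), which rules them out. Hence G = F_20 (5T3), of order 20.

F_20, the Frobenius group of order 20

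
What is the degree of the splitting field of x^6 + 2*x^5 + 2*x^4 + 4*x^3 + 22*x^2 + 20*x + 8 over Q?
48

The degree of the splitting field over Q equals the order of the Galois group, so first determine the group. The polynomial f is an irreducible sextic over Q, so G = Gal(f/Q) is one of the 16 transitive subgroups 6T1, ..., 6T16 of S_6. The discriminant of f is -95929008128, which is not a perfect square, so G is not contained in A_6. The transitive groups of degree 6 not contained in A_6 are: C_6 (6T1, order 6), S_3 (6T2, order 6), D_6 (6T3, order 12), C_3 x S_3 (6T5, order 18), A_4 x C_2 (6T6, order 24), S_4 (6T8, order 24), S_3 x S_3 (6T9, order 36), S_4 x C_2 (6T11, order 48), (S_3 x S_3) : C_2 (6T13, order 72), PGL(2,5) (6T14, order 120), S_6 (6T16, order 720). By Dedekind's theorem, for a prime p not dividing disc(f) the degrees of the irreducible factors of f mod p form the cycle type of an element of G. Factoring f modulo the 28 such primes p <= 127 (skipping 2, 29, 59, which divide the discriminant), each new pattern first appears at: mod 3: f = (x^3 + 2x + 2)(x^3 + 2x^2 + 1), pattern 3+3; mod 5: f = (x^6 + 2x^5 + 2x^4 + 4x^3 + 2x^2 + 3), pattern 6; mod 7: f = (x + 1)(x + 2)(x^4 + 6x^3 + 3x^2 + 4x + 4), pattern 4+1+1; mod 17: f = (x + 4)(x + 14)(x^2 + 7x + 15)(x^2 + 11x + 6), pattern 2+2+1+1; mod 23: f = (x^2 + 7x + 1)(x^2 + 8x + 20)(x^2 + 10x + 5), pattern 2+2+2; mod 67: f = (x^2 + 28x + 9)(x^4 + 41x^3 + 51x^2 + 16x + 53), pattern 4+2; mod 127: f = (x + 11)(x + 16)(x + 23)(x + 91)(x^2 + 115x + 30), pattern 2+1+1+1+1. No other pattern occurs in this range, so the set of observed cycle types is {3+3, 6, 4+1+1, 2+2+1+1, 2+2+2, 4+2, 2+1+1+1+1}. The candidates containing elements of all these cycle types are S_4 x C_2 (6T11) of order 48, S_6 (6T16) of order 720; the others are excluded. The observed types are precisely the cycle types that occur in S_4 x C_2 (6T11) (apart from the identity). Each of the other remaining candidates has further cycle types, and by the Chebotarev density theorem the matching factorization patterns would occur for a proportion of primes equal to their share of the group: S_6 (6T16) additionally contains elements of type 5+1, 3+2+1, 3+1+1+1 (304 of its 720 elements, about 42% of primes). None of the 28 primes tested shows any such pattern (for each of these groups the chance of that is below 10^-4), which rules them out. Hence G = S_4 x C_2 (6T11), of order 48. The Galois group S_4 x C_2 (6T11) has order 48, so the splitting field has degree 48 over Q.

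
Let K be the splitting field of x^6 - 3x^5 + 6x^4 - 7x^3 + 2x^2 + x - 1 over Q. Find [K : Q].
The degree of the splitting field over Q equals the order of the Galois group, so first determine the group. The polynomial f is an irreducible sextic over Q, so G = Gal(f/Q) is one of the 16 transitive subgroups 6T1, ..., 6T16 of S_6. The discriminant of f is 810448, which is not a perfect square, so G is not contained in A_6. The transitive groups of degree 6 not contained in A_6 are: C_6 (6T1, order 6), S_3 (6T2, order 6), D_6 (6T3, order 12), C_3 x S_3 (6T5, order 18), A_4 x C_2 (6T6, order 24), S_4 (6T8, order 24), S_3 x S_3 (6T9, order 36), S_4 x C_2 (6T11, order 48), (S_3 x S_3) : C_2 (6T13, order 72), PGL(2,5) (6T14, order 120), S_6 (6T16, order 720). By Dedekind's theorem, for a prime p not dividing disc(f) the degrees of the irreducible factors of f mod p form the cycle type of an element of G. Factoring f modulo the 22 such primes p <= 89 (skipping 2, 37, which divide the discriminant), each new pattern first appears at: mod 3: f = (x^3 + x^2 + x + 2)(x^3 + 2x^2 + 1), pattern 3+3; mod 5: f = (x^2 + 3)(x^2 + 3x + 4)(x^2 + 4x + 2), pattern 2+2+2; mod 17: f = (x + 1)(x + 15)(x^4 + 15x^3 + 6x^2 + 12x + 9), pattern 4+1+1; mod 67: f = (x + 4)(x + 62)(x^2 + 66x + 40)(x^2 + 66x + 50), pattern 2+2+1+1. No other pattern occurs in this range, so the set of observed cycle types is {3+3, 2+2+2, 4+1+1, 2+2+1+1}. The candidates containing elements of all these cycle types are S_4 (6T8) of order 24, S_4 x C_2 (6T11) of order 48, PGL(2,5) (6T14) of order 120, S_6 (6T16) of order 720; the others are excluded. The observed types are precisely the cycle types that occur in S_4 (6T8) (apart from the identity). Each of the other remaining candidates has further cycle types, and by the Chebotarev density theorem the matching factorization patterns would occur for a proportion of primes equal to their share of the group: S_4 x C_2 (6T11) additionally contains elements of type 6, 4+2, 2+1+1+1+1 (17 of its 48 elements, about 35% of primes); PGL(2,5) (6T14) additionally contains elements of type 6, 5+1 (44 of its 120 elements, about 37% of primes); S_6 (6T16) additionally contains elements of type 6, 5+1, 4+2, 3+2+1, 3+1+1+1, 2+1+1+1+1 (529 of its 720 elements, about 73% of primes). None of the 22 primes tested shows any such pattern (for each of these groups the chance of that is below 10^-4), which rules them out. Hence G = S_4 (6T8), of order 24. The Galois group S_4 (6T8) has order 24, so the splitting field has degree 24 over Q.

24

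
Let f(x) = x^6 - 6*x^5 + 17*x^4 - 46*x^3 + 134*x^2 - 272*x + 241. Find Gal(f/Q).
S_4 x C_2 (also written S4xC2)

The polynomial f is an irreducible sextic over Q, so G = Gal(f/Q) is one of the 16 transitive subgroups 6T1, ..., 6T16 of S_6. The discriminant of f is -15635001708544, which is not a perfect square, so G is not contained in A_6. The transitive groups of degree 6 not contained in A_6 are: C_6 (6T1, order 6), S_3 (6T2, order 6), D_6 (6T3, order 12), C_3 x S_3 (6T5, order 18), A_4 x C_2 (6T6, order 24), S_4 (6T8, order 24), S_3 x S_3 (6T9, order 36), S_4 x C_2 (6T11, order 48), (S_3 x S_3) : C_2 (6T13, order 72), PGL(2,5) (6T14, order 120), S_6 (6T16, order 720). By Dedekind's theorem, for a prime p not dividing disc(f) the degrees of the irreducible factors of f mod p form the cycle type of an element of G. Factoring f modulo the 17 such primes p <= 67 (skipping 2, 31, which divide the discriminant), each new pattern first appears at: mod 3: f = (x + 1)(x + 2)(x^4 + 2x + 2), pattern 4+1+1; mod 5: f = (x^3 + x^2 + 2)(x^3 + 3x^2 + 4x + 3), pattern 3+3; mod 7: f = (x^6 + x^5 + 3x^4 + 3x^3 + x^2 + x + 3), pattern 6; mod 11: f = (x^2 + 2x + 4)(x^2 + 5x + 2)(x^2 + 9x + 4), pattern 2+2+2; mod 13: f = (x^2 + 12x + 8)(x^4 + 8x^3 + 4x^2 + 11x + 9), pattern 4+2; mod 37: f = (x + 14)(x + 34)(x^2 + 28x + 24)(x^2 + 29x + 2), pattern 2+2+1+1; mod 47: f = (x + 4)(x + 14)(x + 15)(x + 34)(x^2 + 21x + 29), pattern 2+1+1+1+1. No other pattern occurs in this range, so the set of observed cycle types is {4+1+1, 3+3, 6, 2+2+2, 4+2, 2+2+1+1, 2+1+1+1+1}. The candidates containing elements of all these cycle types are S_4 x C_2 (6T11) of order 48, S_6 (6T16) of order 720; the others are excluded. The observed types are precisely the cycle types that occur in S_4 x C_2 (6T11) (apart from the identity). Each of the other remaining candidates has further cycle types, and by the Chebotarev density theorem the matching factorization patterns would occur for a proportion of primes equal to their share of the group: S_6 (6T16) additionally contains elements of type 5+1, 3+2+1, 3+1+1+1 (304 of its 720 elements, about 42% of primes). None of the 17 primes tested shows any such pattern (for each of these groups the chance of that is below 10^-4), which rules them out. Hence G = S_4 x C_2 (6T11), of order 48.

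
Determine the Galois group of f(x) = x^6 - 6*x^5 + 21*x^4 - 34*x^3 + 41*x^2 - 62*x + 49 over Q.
S_6

The polynomial f is an irreducible sextic over Q, so G = Gal(f/Q) is one of the 16 transitive subgroups 6T1, ..., 6T16 of S_6. The discriminant of f is -6786502543552, which is not a perfect square, so G is not contained in A_6. The transitive groups of degree 6 not contained in A_6 are: C_6 (6T1, order 6), S_3 (6T2, order 6), D_6 (6T3, order 12), C_3 x S_3 (6T5, order 18), A_4 x C_2 (6T6, order 24), S_4 (6T8, order 24), S_3 x S_3 (6T9, order 36), S_4 x C_2 (6T11, order 48), (S_3 x S_3) : C_2 (6T13, order 72), PGL(2,5) (6T14, order 120), S_6 (6T16, order 720). By Dedekind's theorem, for a prime p not dividing disc(f) the degrees of the irreducible factors of f mod p form the cycle type of an element of G. Factoring f modulo the 3 such primes p <= 7 (skipping 2, which divides the discriminant), each new pattern first appears at: mod 3: f = (x^6 + 2x^3 + 2x^2 + x + 1), pattern 6; mod 5: f = (x + 3)(x + 4)(x^4 + 2x^3 + 2x + 2), pattern 4+1+1; mod 7: f = (x)(x^2 + 5x + 3)(x^3 + 3x^2 + 3x + 5), pattern 3+2+1. No other pattern occurs in this range, so the set of observed cycle types is {6, 4+1+1, 3+2+1}. Among the candidates above, the only group containing elements of all these cycle types is S_6 (6T16); every other candidate lacks at least one of them. Hence G = S_6 (6T16), of order 720.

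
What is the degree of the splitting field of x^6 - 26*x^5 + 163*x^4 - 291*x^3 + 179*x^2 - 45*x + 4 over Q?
60

The degree of the splitting field over Q equals the order of the Galois group, so first determine the group. The polynomial f is an irreducible sextic over Q, so G = Gal(f/Q) is one of the 16 transitive subgroups 6T1, ..., 6T16 of S_6. The discriminant of f is 30991489 = 5567^2, a perfect square, so G is contained in A_6. The transitive groups of degree 6 contained in A_6 are: A_4 (6T4, order 12), S_4 (6T7, order 24), (C_3 x C_3) : C_4 (6T10, order 36), PSL(2,5) (6T12, order 60), A_6 (6T15, order 360). By Dedekind's theorem, for a prime p not dividing disc(f) the degrees of the irreducible factors of f mod p form the cycle type of an element of G. Factoring f modulo the 21 such primes p <= 79 (skipping 19, which divides the discriminant), each new pattern first appears at: mod 2: f = (x)(x^5 + x^3 + x^2 + x + 1), pattern 5+1; mod 7: f = (x^3 + 4x^2 + 3x + 3)(x^3 + 5x^2 + 6), pattern 3+3; mod 61: f = (x + 46)(x + 52)(x^2 + 3x + 15)(x^2 + 56x + 41), pattern 2+2+1+1. No other pattern occurs in this range, so the set of observed cycle types is {5+1, 3+3, 2+2+1+1}. The candidates containing elements of all these cycle types are PSL(2,5) (6T12) of order 60, A_6 (6T15) of order 360; the others are excluded. The observed types are precisely the cycle types that occur in PSL(2,5) (6T12) (apart from the identity). Each of the other remaining candidates has further cycle types, and by the Chebotarev density theorem the matching factorization patterns would occur for a proportion of primes equal to their share of the group: A_6 (6T15) additionally contains elements of type 4+2, 3+1+1+1 (130 of its 360 elements, about 36% of primes). None of the 21 primes tested shows any such pattern (for each of these groups the chance of that is below 10^-4), which rules them out. Hence G = PSL(2,5) (6T12), of order 60. The Galois group PSL(2,5) (6T12) has order 60, so the splitting field has degree 60 over Q.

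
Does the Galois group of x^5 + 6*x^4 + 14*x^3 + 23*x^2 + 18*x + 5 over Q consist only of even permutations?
Yes

The polynomial is irreducible of degree 5 over Q. Its discriminant is 373321 = 611^2, a perfect square. A Galois group lies in the alternating group exactly when the discriminant is a square in Q, so the Galois group (D_5) is contained in A_5.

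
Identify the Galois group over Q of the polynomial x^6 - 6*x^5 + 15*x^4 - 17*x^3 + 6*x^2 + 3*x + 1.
C_3 x S_3

The polynomial f is an irreducible sextic over Q, so G = Gal(f/Q) is one of the 16 transitive subgroups 6T1, ..., 6T16 of S_6. The discriminant of f is -177147, which is not a perfect square, so G is not contained in A_6. The transitive groups of degree 6 not contained in A_6 are: C_6 (6T1, order 6), S_3 (6T2, order 6), D_6 (6T3, order 12), C_3 x S_3 (6T5, order 18), A_4 x C_2 (6T6, order 24), S_4 (6T8, order 24), S_3 x S_3 (6T9, order 36), S_4 x C_2 (6T11, order 48), (S_3 x S_3) : C_2 (6T13, order 72), PGL(2,5) (6T14, order 120), S_6 (6T16, order 720). By Dedekind's theorem, for a prime p not dividing disc(f) the degrees of the irreducible factors of f mod p form the cycle type of an element of G. Factoring f modulo the 33 such primes p <= 139 (skipping 3, which divides the discriminant), each new pattern first appears at: mod 2: f = (x^6 + x^4 + x^3 + x + 1), pattern 6; mod 7: f = (x + 2)(x + 4)(x + 5)(x^3 + 4x^2 + 3x + 3), pattern 3+1+1+1; mod 17: f = (x^2 + 3x + 3)(x^2 + 11x + 12)(x^2 + 14x + 9), pattern 2+2+2; mod 19: f = (x^3 + 16x^2 + 3x + 8)(x^3 + 16x^2 + 3x + 12), pattern 3+3; mod 73: f = (x + 41)(x + 42)(x + 43)(x + 50)(x + 51)(x + 59), pattern 1+1+1+1+1+1. No other pattern occurs in this range, so the set of observed cycle types is {6, 3+1+1+1, 2+2+2, 3+3, 1+1+1+1+1+1}. The candidates containing elements of all these cycle types are C_3 x S_3 (6T5) of order 18, S_3 x S_3 (6T9) of order 36, (S_3 x S_3) : C_2 (6T13) of order 72, S_6 (6T16) of order 720; the others are excluded. The observed types are precisely the cycle types that occur in C_3 x S_3 (6T5). Each of the other remaining candidates has further cycle types, and by the Chebotarev density theorem the matching factorization patterns would occur for a proportion of primes equal to their share of the group: S_3 x S_3 (6T9) additionally contains elements of type 2+2+1+1 (9 of its 36 elements, about 25% of primes); (S_3 x S_3) : C_2 (6T13) additionally contains elements of type 4+2, 3+2+1, 2+2+1+1, 2+1+1+1+1 (45 of its 72 elements, about 62% of primes); S_6 (6T16) additionally contains elements of type 5+1, 4+2, 4+1+1, 3+2+1, 2+2+1+1, 2+1+1+1+1 (504 of its 720 elements, about 70% of primes). None of the 33 primes tested shows any such pattern (for each of these groups the chance of that is below 10^-4), which rules them out. Hence G = C_3 x S_3 (6T5), of order 18.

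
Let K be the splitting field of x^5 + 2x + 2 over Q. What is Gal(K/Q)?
The polynomial f is an irreducible quintic over Q, so G = Gal(f/Q) is a transitive subgroup of S_5: one of C_5 (5T1, order 5), D_5 (5T2, order 10), F_20 (5T3, order 20), A_5 (5T4, order 60) or S_5 (5T5, order 120). The discriminant of f is 58192, which is not a perfect square, so G is not contained in A_5. The transitive groups of degree 5 not contained in A_5 are: F_20 (5T3, order 20), S_5 (5T5, order 120). By Dedekind's theorem, for a prime p not dividing disc(f) the degrees of the irreducible factors of f mod p form the cycle type of an element of G. Factoring f modulo the 5 such primes p <= 13 (skipping 2, which divides the discriminant), each new pattern first appears at: mod 3: f = (x^5 + 2x + 2), pattern 5; mod 5: f = (x + 4)(x^4 + x^3 + x^2 + x + 3), pattern 4+1; mod 13: f = (x + 3)(x + 5)(x^3 + 5x^2 + 10x + 1), pattern 3+1+1. No other pattern occurs in this range, so the set of observed cycle types is {5, 4+1, 3+1+1}. Among the candidates above, the only group containing elements of all these cycle types is S_5 (5T5) — F_20 (5T3) lacks at least one of them. Hence G = S_5 (5T5), of order 120.

S_5 (also written S5)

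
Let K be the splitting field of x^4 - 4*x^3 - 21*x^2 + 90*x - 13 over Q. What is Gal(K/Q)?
S_4

The polynomial is an irreducible quartic over Q and its discriminant is -46190128, which is not a perfect square, so the Galois group is not contained in A_4. The resolvent cubic y^3 + 21*y^2 - 308*y - 6800 is irreducible over Q. An irreducible resolvent with non-square discriminant gives S_4.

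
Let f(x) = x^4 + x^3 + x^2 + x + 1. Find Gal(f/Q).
The polynomial is an irreducible quartic over Q and its discriminant is 125, which is not a perfect square, so the Galois group is not contained in A_4. The resolvent cubic y^3 - y^2 - 3*y + 2 has exactly one rational root, so the Galois group is C_4 or D_4. The quartic becomes reducible over Q(sqrt(disc)), so the group is C_4.

4T1: C_4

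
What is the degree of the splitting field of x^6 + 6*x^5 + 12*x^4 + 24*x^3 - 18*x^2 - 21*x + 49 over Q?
The degree of the splitting field over Q equals the order of the Galois group, so first determine the group. The polynomial f is an irreducible sextic over Q, so G = Gal(f/Q) is one of the 16 transitive subgroups 6T1, ..., 6T16 of S_6. The discriminant of f is 1656708629428629, which is not a perfect square, so G is not contained in A_6. The transitive groups of degree 6 not contained in A_6 are: C_6 (6T1, order 6), S_3 (6T2, order 6), D_6 (6T3, order 12), C_3 x S_3 (6T5, order 18), A_4 x C_2 (6T6, order 24), S_4 (6T8, order 24), S_3 x S_3 (6T9, order 36), S_4 x C_2 (6T11, order 48), (S_3 x S_3) : C_2 (6T13, order 72), PGL(2,5) (6T14, order 120), S_6 (6T16, order 720). By Dedekind's theorem, for a prime p not dividing disc(f) the degrees of the irreducible factors of f mod p form the cycle type of an element of G. Factoring f modulo the 16 such primes p <= 67 (skipping 3, 7, 29, which divide the discriminant), each new pattern first appears at: mod 2: f = (x^6 + x + 1), pattern 6; mod 5: f = (x + 1)(x + 3)(x^2 + 2)(x^2 + 2x + 4), pattern 2+2+1+1; mod 13: f = (x + 3)(x + 5)(x + 8)(x^3 + 3x^2 + 2x + 12), pattern 3+1+1+1; mod 19: f = (x^2 + 2x + 18)(x^2 + 5x + 18)(x^2 + 18x + 11), pattern 2+2+2; mod 67: f = (x^3 + 3x^2 + 13x + 56)(x^3 + 3x^2 + 57x + 26), pattern 3+3. No other pattern occurs in this range, so the set of observed cycle types is {6, 2+2+1+1, 3+1+1+1, 2+2+2, 3+3}. The candidates containing elements of all these cycle types are S_3 x S_3 (6T9) of order 36, (S_3 x S_3) : C_2 (6T13) of order 72, S_6 (6T16) of order 720; the others are excluded. The observed types are precisely the cycle types that occur in S_3 x S_3 (6T9) (apart from the identity). Each of the other remaining candidates has further cycle types, and by the Chebotarev density theorem the matching factorization patterns would occur for a proportion of primes equal to their share of the group: (S_3 x S_3) : C_2 (6T13) additionally contains elements of type 4+2, 3+2+1, 2+1+1+1+1 (36 of its 72 elements, about 50% of primes); S_6 (6T16) additionally contains elements of type 5+1, 4+2, 4+1+1, 3+2+1, 2+1+1+1+1 (459 of its 720 elements, about 64% of primes). None of the 16 primes tested shows any such pattern (for each of these groups the chance of that is below 10^-4), which rules them out. Hence G = S_3 x S_3 (6T9), of order 36. The Galois group S_3 x S_3 (6T9) has order 36, so the splitting field has degree 36 over Q.

36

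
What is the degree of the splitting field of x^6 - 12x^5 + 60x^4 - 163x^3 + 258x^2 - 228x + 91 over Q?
18

The degree of the splitting field over Q equals the order of the Galois group, so first determine the group. The polynomial f is an irreducible sextic over Q, so G = Gal(f/Q) is one of the 16 transitive subgroups 6T1, ..., 6T16 of S_6. The discriminant of f is -177147, which is not a perfect square, so G is not contained in A_6. The transitive groups of degree 6 not contained in A_6 are: C_6 (6T1, order 6), S_3 (6T2, order 6), D_6 (6T3, order 12), C_3 x S_3 (6T5, order 18), A_4 x C_2 (6T6, order 24), S_4 (6T8, order 24), S_3 x S_3 (6T9, order 36), S_4 x C_2 (6T11, order 48), (S_3 x S_3) : C_2 (6T13, order 72), PGL(2,5) (6T14, order 120), S_6 (6T16, order 720). By Dedekind's theorem, for a prime p not dividing disc(f) the degrees of the irreducible factors of f mod p form the cycle type of an element of G. Factoring f modulo the 33 such primes p <= 139 (skipping 3, which divides the discriminant), each new pattern first appears at: mod 2: f = (x^6 + x^3 + 1), pattern 6; mod 7: f = (x)(x + 2)(x + 6)(x^3 + x^2 + 5x + 2), pattern 3+1+1+1; mod 17: f = (x^2 + 3)(x^2 + 8x + 4)(x^2 + 14x + 9), pattern 2+2+2; mod 19: f = (x^3 + 13x^2 + 12x + 2)(x^3 + 13x^2 + 12x + 17), pattern 3+3; mod 73: f = (x + 11)(x + 19)(x + 20)(x + 27)(x + 28)(x + 29), pattern 1+1+1+1+1+1. No other pattern occurs in this range, so the set of observed cycle types is {6, 3+1+1+1, 2+2+2, 3+3, 1+1+1+1+1+1}. The candidates containing elements of all these cycle types are C_3 x S_3 (6T5) of order 18, S_3 x S_3 (6T9) of order 36, (S_3 x S_3) : C_2 (6T13) of order 72, S_6 (6T16) of order 720; the others are excluded. The observed types are precisely the cycle types that occur in C_3 x S_3 (6T5). Each of the other remaining candidates has further cycle types, and by the Chebotarev density theorem the matching factorization patterns would occur for a proportion of primes equal to their share of the group: S_3 x S_3 (6T9) additionally contains elements of type 2+2+1+1 (9 of its 36 elements, about 25% of primes); (S_3 x S_3) : C_2 (6T13) additionally contains elements of type 4+2, 3+2+1, 2+2+1+1, 2+1+1+1+1 (45 of its 72 elements, about 62% of primes); S_6 (6T16) additionally contains elements of type 5+1, 4+2, 4+1+1, 3+2+1, 2+2+1+1, 2+1+1+1+1 (504 of its 720 elements, about 70% of primes). None of the 33 primes tested shows any such pattern (for each of these groups the chance of that is below 10^-4), which rules them out. Hence G = C_3 x S_3 (6T5), of order 18. The Galois group C_3 x S_3 (6T5) has order 18, so the splitting field has degree 18 over Q.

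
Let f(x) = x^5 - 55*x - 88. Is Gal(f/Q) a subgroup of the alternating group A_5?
The polynomial is irreducible of degree 5 over Q. Its discriminant is 58564000000 = 242000^2, a perfect square. A Galois group lies in the alternating group exactly when the discriminant is a square in Q, so the Galois group (A_5) is contained in A_5.

Yes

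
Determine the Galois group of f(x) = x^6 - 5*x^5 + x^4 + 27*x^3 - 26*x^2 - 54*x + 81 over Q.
(C_3 x C_3) : C_4, the transitive group 6T10 of order 36

The polynomial f is an irreducible sextic over Q, so G = Gal(f/Q) is one of the 16 transitive subgroups 6T1, ..., 6T16 of S_6. The discriminant of f is 1064390625 = 32625^2, a perfect square, so G is contained in A_6. The transitive groups of degree 6 contained in A_6 are: A_4 (6T4, order 12), S_4 (6T7, order 24), (C_3 x C_3) : C_4 (6T10, order 36), PSL(2,5) (6T12, order 60), A_6 (6T15, order 360). By Dedekind's theorem, for a prime p not dividing disc(f) the degrees of the irreducible factors of f mod p form the cycle type of an element of G. Factoring f modulo the 19 such primes p <= 79 (skipping 3, 5, 29, which divide the discriminant), each new pattern first appears at: mod 2: f = (x^2 + x + 1)(x^4 + x + 1), pattern 4+2; mod 11: f = (x^3 + 8x^2 + 8x + 2)(x^3 + 9x^2 + 9x + 2), pattern 3+3; mod 19: f = (x + 7)(x + 11)(x^2 + 4x + 15)(x^2 + 11x + 13), pattern 2+2+1+1; mod 61: f = (x + 4)(x + 8)(x + 55)(x^3 + 50x^2 + 46x + 52), pattern 3+1+1+1. No other pattern occurs in this range, so the set of observed cycle types is {4+2, 3+3, 2+2+1+1, 3+1+1+1}. The candidates containing elements of all these cycle types are (C_3 x C_3) : C_4 (6T10) of order 36, A_6 (6T15) of order 360; the others are excluded. The observed types are precisely the cycle types that occur in (C_3 x C_3) : C_4 (6T10) (apart from the identity). Each of the other remaining candidates has further cycle types, and by the Chebotarev density theorem the matching factorization patterns would occur for a proportion of primes equal to their share of the group: A_6 (6T15) additionally contains elements of type 5+1 (144 of its 360 elements, about 40% of primes). None of the 19 primes tested shows any such pattern (for each of these groups the chance of that is below 10^-4), which rules them out. Hence G = (C_3 x C_3) : C_4 (6T10), of order 36.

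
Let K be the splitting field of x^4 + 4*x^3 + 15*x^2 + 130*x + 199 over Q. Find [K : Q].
24

The degree of the splitting field over Q equals the order of the Galois group, so first determine the group. The polynomial is an irreducible quartic over Q and its discriminant is -2406364848, which is not a perfect square, so the Galois group is not contained in A_4. The resolvent cubic y^3 - 15*y^2 - 276*y - 8144 is irreducible over Q. An irreducible resolvent with non-square discriminant gives S_4. The Galois group S_4 (4T5) has order 24, so the splitting field has degree 24 over Q.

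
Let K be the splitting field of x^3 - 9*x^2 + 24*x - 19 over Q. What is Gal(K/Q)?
3T1: C_3

The polynomial is an irreducible cubic over Q and its discriminant is 81 = 9^2, a perfect square. For an irreducible cubic, a square discriminant forces the Galois group to be A_3, the cyclic group of order 3.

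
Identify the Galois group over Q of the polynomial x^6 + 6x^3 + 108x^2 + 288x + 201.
6T2: S_3

The polynomial f is an irreducible sextic over Q, so G = Gal(f/Q) is one of the 16 transitive subgroups 6T1, ..., 6T16 of S_6. The discriminant of f is -941328478973952, which is not a perfect square, so G is not contained in A_6. The transitive groups of degree 6 not contained in A_6 are: C_6 (6T1, order 6), S_3 (6T2, order 6), D_6 (6T3, order 12), C_3 x S_3 (6T5, order 18), A_4 x C_2 (6T6, order 24), S_4 (6T8, order 24), S_3 x S_3 (6T9, order 36), S_4 x C_2 (6T11, order 48), (S_3 x S_3) : C_2 (6T13, order 72), PGL(2,5) (6T14, order 120), S_6 (6T16, order 720). By Dedekind's theorem, for a prime p not dividing disc(f) the degrees of the irreducible factors of f mod p form the cycle type of an element of G. Factoring f modulo the 23 such primes p <= 103 (skipping 2, 3, 17, 67, which divide the discriminant), each new pattern first appears at: mod 5: f = (x^2 + 3)(x^2 + x + 1)(x^2 + 4x + 2), pattern 2+2+2; mod 7: f = (x^3 + 2x + 1)(x^3 + 5x + 5), pattern 3+3; mod 61: f = (x + 21)(x + 28)(x + 43)(x + 46)(x + 48)(x + 58), pattern 1+1+1+1+1+1. No other pattern occurs in this range, so the set of observed cycle types is {2+2+2, 3+3, 1+1+1+1+1+1}. The candidates containing elements of all these cycle types are C_6 (6T1) of order 6, S_3 (6T2) of order 6, D_6 (6T3) of order 12, C_3 x S_3 (6T5) of order 18, A_4 x C_2 (6T6) of order 24, S_4 (6T8) of order 24, S_3 x S_3 (6T9) of order 36, S_4 x C_2 (6T11) of order 48, (S_3 x S_3) : C_2 (6T13) of order 72, PGL(2,5) (6T14) of order 120, S_6 (6T16) of order 720; the others are excluded. The observed types are precisely the cycle types that occur in S_3 (6T2). Each of the other remaining candidates has further cycle types, and by the Chebotarev density theorem the matching factorization patterns would occur for a proportion of primes equal to their share of the group: C_6 (6T1) additionally contains elements of type 6 (2 of its 6 elements, about 33% of primes); D_6 (6T3) additionally contains elements of type 6, 2+2+1+1 (5 of its 12 elements, about 42% of primes); C_3 x S_3 (6T5) additionally contains elements of type 6, 3+1+1+1 (10 of its 18 elements, about 56% of primes); A_4 x C_2 (6T6) additionally contains elements of type 6, 2+2+1+1, 2+1+1+1+1 (14 of its 24 elements, about 58% of primes); S_4 (6T8) additionally contains elements of type 4+1+1, 2+2+1+1 (9 of its 24 elements, about 38% of primes); S_3 x S_3 (6T9) additionally contains elements of type 6, 3+1+1+1, 2+2+1+1 (25 of its 36 elements, about 69% of primes); S_4 x C_2 (6T11) additionally contains elements of type 6, 4+2, 4+1+1, 2+2+1+1, 2+1+1+1+1 (32 of its 48 elements, about 67% of primes); (S_3 x S_3) : C_2 (6T13) additionally contains elements of type 6, 4+2, 3+2+1, 3+1+1+1, 2+2+1+1, 2+1+1+1+1 (61 of its 72 elements, about 85% of primes); PGL(2,5) (6T14) additionally contains elements of type 6, 5+1, 4+1+1, 2+2+1+1 (89 of its 120 elements, about 74% of primes); S_6 (6T16) additionally contains elements of type 6, 5+1, 4+2, 4+1+1, 3+2+1, 3+1+1+1, 2+2+1+1, 2+1+1+1+1 (664 of its 720 elements, about 92% of primes). None of the 23 primes tested shows any such pattern (for each of these groups the chance of that is below 10^-4), which rules them out. Hence G = S_3 (6T2), of order 6.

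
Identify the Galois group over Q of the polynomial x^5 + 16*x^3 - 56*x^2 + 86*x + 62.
The polynomial f is an irreducible quintic over Q, so G = Gal(f/Q) is a transitive subgroup of S_5: one of C_5 (5T1, order 5), D_5 (5T2, order 10), F_20 (5T3, order 20), A_5 (5T4, order 60) or S_5 (5T5, order 120). The discriminant of f is 14481115570000, which is not a perfect square, so G is not contained in A_5. The transitive groups of degree 5 not contained in A_5 are: F_20 (5T3, order 20), S_5 (5T5, order 120). By Dedekind's theorem, for a prime p not dividing disc(f) the degrees of the irreducible factors of f mod p form the cycle type of an element of G. Factoring f modulo the 4 such primes p <= 13 (skipping 2, 5, which divide the discriminant), each new pattern first appears at: mod 3: f = (x^5 + x^3 + x^2 + 2x + 2), pattern 5; mod 11: f = (x + 3)(x^4 + 8x^3 + 3x^2 + x + 6), pattern 4+1; mod 13: f = (x + 2)(x + 6)(x^3 + 5x^2 + 3x + 3), pattern 3+1+1. No other pattern occurs in this range, so the set of observed cycle types is {5, 4+1, 3+1+1}. Among the candidates above, the only group containing elements of all these cycle types is S_5 (5T5) — F_20 (5T3) lacks at least one of them. Hence G = S_5 (5T5), of order 120.

S_5, the symmetric group on 5 letters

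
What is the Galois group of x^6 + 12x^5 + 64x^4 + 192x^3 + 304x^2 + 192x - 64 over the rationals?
The polynomial f is an irreducible sextic over Q, so G = Gal(f/Q) is one of the 16 transitive subgroups 6T1, ..., 6T16 of S_6. The discriminant of f is 164995463643136 = 12845056^2, a perfect square, so G is contained in A_6. The transitive groups of degree 6 contained in A_6 are: A_4 (6T4, order 12), S_4 (6T7, order 24), (C_3 x C_3) : C_4 (6T10, order 36), PSL(2,5) (6T12, order 60), A_6 (6T15, order 360). By Dedekind's theorem, for a prime p not dividing disc(f) the degrees of the irreducible factors of f mod p form the cycle type of an element of G. Factoring f modulo the 33 such primes p <= 149 (skipping 2, 7, which divide the discriminant), each new pattern first appears at: mod 3: f = (x^3 + 2x + 1)(x^3 + 2x + 2), pattern 3+3; mod 13: f = (x + 1)(x + 3)(x^2 + 4x + 2)(x^2 + 4x + 11), pattern 2+2+1+1. No other pattern occurs in this range, so the set of observed cycle types is {3+3, 2+2+1+1}. The candidates containing elements of all these cycle types are A_4 (6T4) of order 12, S_4 (6T7) of order 24, (C_3 x C_3) : C_4 (6T10) of order 36, PSL(2,5) (6T12) of order 60, A_6 (6T15) of order 360; the others are excluded. The observed types are precisely the cycle types that occur in A_4 (6T4) (apart from the identity). Each of the other remaining candidates has further cycle types, and by the Chebotarev density theorem the matching factorization patterns would occur for a proportion of primes equal to their share of the group: S_4 (6T7) additionally contains elements of type 4+2 (6 of its 24 elements, about 25% of primes); (C_3 x C_3) : C_4 (6T10) additionally contains elements of type 4+2, 3+1+1+1 (22 of its 36 elements, about 61% of primes); PSL(2,5) (6T12) additionally contains elements of type 5+1 (24 of its 60 elements, about 40% of primes); A_6 (6T15) additionally contains elements of type 5+1, 4+2, 3+1+1+1 (274 of its 360 elements, about 76% of primes). None of the 33 primes tested shows any such pattern (for each of these groups the chance of that is below 10^-4), which rules them out. Hence G = A_4 (6T4), of order 12.

6T4: A_4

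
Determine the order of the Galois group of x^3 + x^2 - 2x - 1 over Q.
The degree of the splitting field over Q equals the order of the Galois group, so first determine the group. The polynomial is an irreducible cubic over Q and its discriminant is 49 = 7^2, a perfect square. For an irreducible cubic, a square discriminant forces the Galois group to be A_3, the cyclic group of order 3. The Galois group C_3 (3T1) has order 3, so the splitting field has degree 3 over Q.

3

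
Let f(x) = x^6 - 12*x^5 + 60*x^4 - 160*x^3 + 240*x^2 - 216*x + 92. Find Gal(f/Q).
A_6

The polynomial f is an irreducible sextic over Q, so G = Gal(f/Q) is one of the 16 transitive subgroups 6T1, ..., 6T16 of S_6. The discriminant of f is 746496000000 = 864000^2, a perfect square, so G is contained in A_6. The transitive groups of degree 6 contained in A_6 are: A_4 (6T4, order 12), S_4 (6T7, order 24), (C_3 x C_3) : C_4 (6T10, order 36), PSL(2,5) (6T12, order 60), A_6 (6T15, order 360). By Dedekind's theorem, for a prime p not dividing disc(f) the degrees of the irreducible factors of f mod p form the cycle type of an element of G. Factoring f modulo the 6 such primes p <= 23 (skipping 2, 3, 5, which divide the discriminant), each new pattern first appears at: mod 7: f = (x + 2)(x^5 + 4x^3 + 2x + 4), pattern 5+1; mod 23: f = (x)(x + 9)(x + 14)(x^3 + 11x^2 + 3x + 18), pattern 3+1+1+1. No other pattern occurs in this range, so the set of observed cycle types is {5+1, 3+1+1+1}. Among the candidates above, the only group containing elements of all these cycle types is A_6 (6T15) — each of A_4 (6T4), S_4 (6T7), (C_3 x C_3) : C_4 (6T10), PSL(2,5) (6T12) lacks at least one of them. Hence G = A_6 (6T15), of order 360.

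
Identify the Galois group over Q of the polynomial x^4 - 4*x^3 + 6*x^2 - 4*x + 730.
The polynomial is an irreducible quartic over Q and its discriminant is 99179645184 = 314928^2, a perfect square, so the Galois group is contained in A_4. The resolvent cubic y^3 - 6*y^2 - 2904*y + 5824 splits completely over Q, which gives the Klein four-group V_4.

V_4 (also written V4)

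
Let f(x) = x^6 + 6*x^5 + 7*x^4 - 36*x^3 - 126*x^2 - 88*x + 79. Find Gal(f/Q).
S_4

The polynomial f is an irreducible sextic over Q, so G = Gal(f/Q) is one of the 16 transitive subgroups 6T1, ..., 6T16 of S_6. The discriminant of f is 51513463034944 = 7177288^2, a perfect square, so G is contained in A_6. The transitive groups of degree 6 contained in A_6 are: A_4 (6T4, order 12), S_4 (6T7, order 24), (C_3 x C_3) : C_4 (6T10, order 36), PSL(2,5) (6T12, order 60), A_6 (6T15, order 360). By Dedekind's theorem, for a prime p not dividing disc(f) the degrees of the irreducible factors of f mod p form the cycle type of an element of G. Factoring f modulo the 79 such primes p <= 421 (skipping 2, 19, 23, which divide the discriminant), each new pattern first appears at: mod 3: f = (x^3 + x^2 + 2x + 1)(x^3 + 2x^2 + 1), pattern 3+3; mod 5: f = (x^2 + 4x + 2)(x^4 + 2x^3 + 2x^2 + 2x + 2), pattern 4+2; mod 43: f = (x + 9)(x + 39)(x^2 + 16x + 22)(x^2 + 28x + 41), pattern 2+2+1+1; mod 223: f = (x + 20)(x + 27)(x + 136)(x + 142)(x + 174)(x + 176), pattern 1+1+1+1+1+1. No other pattern occurs in this range, so the set of observed cycle types is {3+3, 4+2, 2+2+1+1, 1+1+1+1+1+1}. The candidates containing elements of all these cycle types are S_4 (6T7) of order 24, (C_3 x C_3) : C_4 (6T10) of order 36, A_6 (6T15) of order 360; the others are excluded. The observed types are precisely the cycle types that occur in S_4 (6T7). Each of the other remaining candidates has further cycle types, and by the Chebotarev density theorem the matching factorization patterns would occur for a proportion of primes equal to their share of the group: (C_3 x C_3) : C_4 (6T10) additionally contains elements of type 3+1+1+1 (4 of its 36 elements, about 11% of primes); A_6 (6T15) additionally contains elements of type 5+1, 3+1+1+1 (184 of its 360 elements, about 51% of primes). None of the 79 primes tested shows any such pattern (for each of these groups the chance of that is below 10^-4), which rules them out. Hence G = S_4 (6T7), of order 24.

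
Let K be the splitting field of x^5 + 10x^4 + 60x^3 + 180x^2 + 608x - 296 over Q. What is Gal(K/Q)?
The polynomial f is an irreducible quintic over Q, so G = Gal(f/Q) is a transitive subgroup of S_5: one of C_5 (5T1, order 5), D_5 (5T2, order 10), F_20 (5T3, order 20), A_5 (5T4, order 60) or S_5 (5T5, order 120). The discriminant of f is 7490152893534208, which is not a perfect square, so G is not contained in A_5. The transitive groups of degree 5 not contained in A_5 are: F_20 (5T3, order 20), S_5 (5T5, order 120). By Dedekind's theorem, for a prime p not dividing disc(f) the degrees of the irreducible factors of f mod p form the cycle type of an element of G. Factoring f modulo the 5 such primes p <= 13 (skipping 2, which divides the discriminant), each new pattern first appears at: mod 3: f = (x^5 + x^4 + 2x + 1), pattern 5; mod 5: f = (x + 1)(x^4 + 4x^3 + x^2 + 4x + 4), pattern 4+1; mod 13: f = (x + 2)(x + 5)(x^3 + 3x^2 + 3x + 12), pattern 3+1+1. No other pattern occurs in this range, so the set of observed cycle types is {5, 4+1, 3+1+1}. Among the candidates above, the only group containing elements of all these cycle types is S_5 (5T5) — F_20 (5T3) lacks at least one of them. Hence G = S_5 (5T5), of order 120.

S_5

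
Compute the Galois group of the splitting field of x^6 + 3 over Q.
S_3, S_3 acting on 6 points

The polynomial f is an irreducible sextic over Q, so G = Gal(f/Q) is one of the 16 transitive subgroups 6T1, ..., 6T16 of S_6. The discriminant of f is -11337408, which is not a perfect square, so G is not contained in A_6. The transitive groups of degree 6 not contained in A_6 are: C_6 (6T1, order 6), S_3 (6T2, order 6), D_6 (6T3, order 12), C_3 x S_3 (6T5, order 18), A_4 x C_2 (6T6, order 24), S_4 (6T8, order 24), S_3 x S_3 (6T9, order 36), S_4 x C_2 (6T11, order 48), (S_3 x S_3) : C_2 (6T13, order 72), PGL(2,5) (6T14, order 120), S_6 (6T16, order 720). By Dedekind's theorem, for a prime p not dividing disc(f) the degrees of the irreducible factors of f mod p form the cycle type of an element of G. Factoring f modulo the 23 such primes p <= 97 (skipping 2, 3, which divide the discriminant), each new pattern first appears at: mod 5: f = (x^2 + 2)(x^2 + x + 2)(x^2 + 4x + 2), pattern 2+2+2; mod 7: f = (x^3 + 2)(x^3 + 5), pattern 3+3; mod 61: f = (x + 3)(x + 19)(x + 22)(x + 39)(x + 42)(x + 58), pattern 1+1+1+1+1+1. No other pattern occurs in this range, so the set of observed cycle types is {2+2+2, 3+3, 1+1+1+1+1+1}. The candidates containing elements of all these cycle types are C_6 (6T1) of order 6, S_3 (6T2) of order 6, D_6 (6T3) of order 12, C_3 x S_3 (6T5) of order 18, A_4 x C_2 (6T6) of order 24, S_4 (6T8) of order 24, S_3 x S_3 (6T9) of order 36, S_4 x C_2 (6T11) of order 48, (S_3 x S_3) : C_2 (6T13) of order 72, PGL(2,5) (6T14) of order 120, S_6 (6T16) of order 720; the others are excluded. The observed types are precisely the cycle types that occur in S_3 (6T2). Each of the other remaining candidates has further cycle types, and by the Chebotarev density theorem the matching factorization patterns would occur for a proportion of primes equal to their share of the group: C_6 (6T1) additionally contains elements of type 6 (2 of its 6 elements, about 33% of primes); D_6 (6T3) additionally contains elements of type 6, 2+2+1+1 (5 of its 12 elements, about 42% of primes); C_3 x S_3 (6T5) additionally contains elements of type 6, 3+1+1+1 (10 of its 18 elements, about 56% of primes); A_4 x C_2 (6T6) additionally contains elements of type 6, 2+2+1+1, 2+1+1+1+1 (14 of its 24 elements, about 58% of primes); S_4 (6T8) additionally contains elements of type 4+1+1, 2+2+1+1 (9 of its 24 elements, about 38% of primes); S_3 x S_3 (6T9) additionally contains elements of type 6, 3+1+1+1, 2+2+1+1 (25 of its 36 elements, about 69% of primes); S_4 x C_2 (6T11) additionally contains elements of type 6, 4+2, 4+1+1, 2+2+1+1, 2+1+1+1+1 (32 of its 48 elements, about 67% of primes); (S_3 x S_3) : C_2 (6T13) additionally contains elements of type 6, 4+2, 3+2+1, 3+1+1+1, 2+2+1+1, 2+1+1+1+1 (61 of its 72 elements, about 85% of primes); PGL(2,5) (6T14) additionally contains elements of type 6, 5+1, 4+1+1, 2+2+1+1 (89 of its 120 elements, about 74% of primes); S_6 (6T16) additionally contains elements of type 6, 5+1, 4+2, 4+1+1, 3+2+1, 3+1+1+1, 2+2+1+1, 2+1+1+1+1 (664 of its 720 elements, about 92% of primes). None of the 23 primes tested shows any such pattern (for each of these groups the chance of that is below 10^-4), which rules them out. Hence G = S_3 (6T2), of order 6.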